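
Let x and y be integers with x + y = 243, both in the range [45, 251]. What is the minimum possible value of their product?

xy = x(243 − x) is concave in x, so over [45, 198] it is minimized at an endpoint.
The extreme feasible split is x = 45, y = 198, giving xy = 8910.

8910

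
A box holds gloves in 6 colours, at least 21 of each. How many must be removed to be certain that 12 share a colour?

You could draw 11 of every colour without reaching 12 of any — 66 in all.
One more forces 12 of some colour, so 66 + 1 = 67.

67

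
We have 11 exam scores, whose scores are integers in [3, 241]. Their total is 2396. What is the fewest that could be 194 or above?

Suppose at most 11 − j of them reach 194; then j values are ≤ 193 and the rest ≤ 241.
The total is then ≤ 193·j + 241·(11 − j) = 2651 − 48j. For this to be ≥ 2396 we need j ≤ 5, so at least 11 − 5 = 6 must reach 194.
Exactly 6 works: 6 values at 241 and 5 at 193 total 2411; lower one of the high values by 15 (still ≥ 194) to hit 2396.

6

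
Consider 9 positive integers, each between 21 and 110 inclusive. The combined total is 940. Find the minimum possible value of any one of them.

60

To make one integer as small as possible, make the other 8 as large as possible.
The other 8 contribute at most 8 × 110 = 880, leaving at least 940 − 880 = 60.
Since 60 ≥ 21, this is achievable: one at 60 and 8 at 110.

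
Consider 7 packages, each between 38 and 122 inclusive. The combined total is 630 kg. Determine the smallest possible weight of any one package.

38

To make one package as small as possible, make the other 6 as large as possible.
The other 6 can take up 6 × 122 = 732 ≥ 630 − 38, so one package can sit at its floor of 38.
Achievable: one at 38 and the other 6 totalling 592, which fits since 6 × 38 ≤ 592 ≤ 6 × 122.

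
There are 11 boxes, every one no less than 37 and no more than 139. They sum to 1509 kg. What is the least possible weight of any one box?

119

Minimizing one value means maximizing the remaining 10.
The other 10 contribute at most 10 × 139 = 1390, leaving at least 1509 − 1390 = 119.
Since 119 ≥ 37, this is achievable: one at 119 and 10 at 139.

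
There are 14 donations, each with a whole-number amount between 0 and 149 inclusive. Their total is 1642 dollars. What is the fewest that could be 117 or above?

If only k of them are at least 117, the other 14 − k are at most 116, so the total is at most k·149 + (14 − k)·116.
This must reach 1642, so k·149 + (14 − k)·116 ≥ 1642, giving k ≥ 1.
Exactly 1 works: 1 value at 149 and 13 at 116 total 1657; lower one of the high values by 15 (still ≥ 117) to hit 1642.

1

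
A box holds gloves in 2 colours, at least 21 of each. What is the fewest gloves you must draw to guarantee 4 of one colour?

7

You could draw 3 of every colour without reaching 4 of any — 6 in all.
One more forces 4 of some colour, so 6 + 1 = 7.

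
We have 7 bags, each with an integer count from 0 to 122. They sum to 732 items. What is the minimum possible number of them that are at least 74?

If only k of them are at least 74, the other 7 − k are at most 73, so the total is at most k·122 + (7 − k)·73.
This must reach 732, so k·122 + (7 − k)·73 ≥ 732, giving k ≥ 5.
Exactly 5 works: 5 values at 122 and 2 at 73 total 756; lower one of the high values by 24 (still ≥ 74) to hit 732.

5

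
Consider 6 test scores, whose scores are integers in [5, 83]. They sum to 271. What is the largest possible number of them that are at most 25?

Each value at 25 or below falls at least 83 − 25 = 58 short of the ceiling 83.
The ceiling total is 6 × 83 = 498, and we need 271, so at most ⌊(498 − 271)/58⌋ = 3 can be that low.
k = 3 is achieved by 3 values at 25 and 3 at 83, total 324; lower one of the 83's by 53 (still > 25) to reach 271.

3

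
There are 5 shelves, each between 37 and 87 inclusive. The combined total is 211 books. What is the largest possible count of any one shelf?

Maximizing one value means minimizing the remaining 4.
The other 4 contribute at least 4 × 37 = 148, leaving at most 211 − 148 = 63.
Since 63 ≤ 87, this is achievable: one at 63 and 4 at 37.

63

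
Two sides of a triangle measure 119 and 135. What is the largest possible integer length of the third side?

253

The third side must be less than 119 + 135 = 254.
The largest integer below 254 is 253.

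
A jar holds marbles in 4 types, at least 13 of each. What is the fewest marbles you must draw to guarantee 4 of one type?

13

In the worst case you draw 3 of each of the 4 types: 4 × 3 = 12.
One more forces 4 of some type, so 12 + 1 = 13.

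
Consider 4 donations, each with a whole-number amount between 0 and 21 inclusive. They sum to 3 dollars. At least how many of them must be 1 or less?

3

If only k of them are at most 1, the other 4 − k are at least 2, so the total is at least (4 − k)·2 + k·0.
This is ≤ 3, so (4 − k)·2 + 0k ≤ 3, which gives k ≥ 3.
Exactly 3 works: 3 values at 0 and 1 at 2 total 2; raise one of the low values by 1 (still ≤ 1) to hit 3.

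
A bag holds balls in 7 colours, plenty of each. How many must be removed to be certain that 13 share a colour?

85

In the worst case you draw 12 of each of the 7 colours: 7 × 12 = 84.
One more forces 13 of some colour, so 84 + 1 = 85.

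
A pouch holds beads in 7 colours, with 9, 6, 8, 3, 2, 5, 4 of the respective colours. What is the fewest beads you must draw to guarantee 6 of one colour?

30

In the worst case you take as many as possible of each colour without reaching 6: 5 + 5 + 5 + 3 + 2 + 5 + 4 = 29.
The next one must give 6 of some colour, so 29 + 1 = 30.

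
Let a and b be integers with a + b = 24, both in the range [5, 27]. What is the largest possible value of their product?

144

ab = a(24 − a) is maximized when a is as near 24/2 as the bounds allow.
Taking a = 12 and b = 12 (both in [5, 27]) gives ab = 144.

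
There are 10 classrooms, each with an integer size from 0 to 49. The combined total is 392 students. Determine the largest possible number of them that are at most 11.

Suppose k of them are at most 11. Those contribute at most 11 each and the rest at most 49 each.
So the total is at most 11k + 49(10 − k) = 490 − 38k. This must still be ≥ 392, so k ≤ 2.
k = 2 is achieved by 2 values at 11 and 8 at 49, total 414; lower one of the 49's by 22 (still > 11) to reach 392.

2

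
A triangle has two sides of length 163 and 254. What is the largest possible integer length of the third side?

The third side must be less than 163 + 254 = 417.
The largest integer below 417 is 416.

416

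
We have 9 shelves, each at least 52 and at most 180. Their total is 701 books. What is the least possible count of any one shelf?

52

To make one shelf as small as possible, make the other 8 as large as possible.
The other 8 can take up 8 × 180 = 1440 ≥ 701 − 52, so one shelf can sit at its floor of 52.
Achievable: one at 52 and the other 8 totalling 649, which fits since 8 × 52 ≤ 649 ≤ 8 × 180.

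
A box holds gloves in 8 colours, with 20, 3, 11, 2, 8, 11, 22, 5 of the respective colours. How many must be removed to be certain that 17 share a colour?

In the worst case you take as many as possible of each colour without reaching 17: 16 + 3 + 11 + 2 + 8 + 11 + 16 + 5 = 72.
The next one must give 17 of some colour, so 72 + 1 = 73.

73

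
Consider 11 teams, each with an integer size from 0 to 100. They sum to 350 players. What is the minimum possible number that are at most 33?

1

If only k of them are at most 33, the other 11 − k are at least 34, so the total is at least (11 − k)·34 + k·0.
This is ≤ 350, so (11 − k)·34 + 0k ≤ 350, which gives k ≥ 1.
Exactly 1 works: 1 value at 0 and 10 at 34 total 340; raise one of the low values by 10 (still ≤ 33) to hit 350.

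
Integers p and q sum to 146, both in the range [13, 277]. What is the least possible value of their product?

pq = p(146 − p) is concave in p, so over [13, 133] it is minimized at an endpoint.
The extreme feasible split is p = 13, q = 133, giving pq = 1729.

1729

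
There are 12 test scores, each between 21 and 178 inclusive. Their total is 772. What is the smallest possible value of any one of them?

21

To make one score as small as possible, make the other 11 as large as possible.
The other 11 can take up 11 × 178 = 1958 ≥ 772 − 21, so one score can sit at its floor of 21.
Achievable: one at 21 and the other 11 totalling 751, which fits since 11 × 21 ≤ 751 ≤ 11 × 178.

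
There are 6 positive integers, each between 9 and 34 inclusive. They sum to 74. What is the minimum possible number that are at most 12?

1

If only k of them are at most 12, the other 6 − k are at least 13, so the total is at least (6 − k)·13 + k·9.
This is ≤ 74, so (6 − k)·13 + 9k ≤ 74, which gives k ≥ 1.
Exactly 1 works: 1 value at 9 and 5 at 13 total 74.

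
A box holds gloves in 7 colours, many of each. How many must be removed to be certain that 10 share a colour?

64

You could draw 9 of every colour without reaching 10 of any — 63 in all.
One more forces 10 of some colour, so 63 + 1 = 64.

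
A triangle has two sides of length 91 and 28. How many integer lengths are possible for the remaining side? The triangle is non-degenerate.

The triangle inequality gives |91 − 28| < c < 91 + 28, i.e. 63 < c < 119.
So c can be any integer from 64 to 118: 55 values.

55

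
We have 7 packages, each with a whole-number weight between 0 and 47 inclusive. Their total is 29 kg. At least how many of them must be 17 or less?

Let j be the number exceeding 17. Then the total is ≥ 18·j + 0·(7 − j) = 0 + 18j.
So 18j ≤ 29 and j ≤ 1; hence at least 7 − 1 = 6 are ≤ 17.
Exactly 6 works: 6 values at 0 and 1 at 18 total 18; raise one of the low values by 11 (still ≤ 17) to hit 29.

6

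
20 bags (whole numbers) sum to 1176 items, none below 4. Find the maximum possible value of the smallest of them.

The average is 1176/20 < 59, so some value is ≤ 58.
Achievable: 4 of them at 58 and 16 at 59 total 1176.

58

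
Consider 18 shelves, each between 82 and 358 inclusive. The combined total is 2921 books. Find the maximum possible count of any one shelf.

Maximizing one value means minimizing the remaining 17.
The other 17 contribute at least 17 × 82 = 1394, leaving at most 2921 − 1394 = 1527.
But each shelf is capped at 358, so the maximum is 358.
Achievable: one at 358 and the other 17 totalling 2563, which fits since 17 × 82 ≤ 2563 ≤ 17 × 358.

358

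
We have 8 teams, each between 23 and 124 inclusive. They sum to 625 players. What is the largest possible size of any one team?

124

To make one team as large as possible, make the other 7 as small as possible.
The other 7 contribute at least 7 × 23 = 161, leaving at most 625 − 161 = 464.
But each team is capped at 124, so the maximum is 124.
Achievable: one at 124 and the other 7 totalling 501, which fits since 7 × 23 ≤ 501 ≤ 7 × 124.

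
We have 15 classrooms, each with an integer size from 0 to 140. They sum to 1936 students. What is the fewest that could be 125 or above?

Each value short of 125 is at most 124, costing at least 140 − 124 = 16 against the maximum total of 2100.
We can afford to lose at most 2100 − 1936 = 164, so at most ⌊164/16⌋ = 10 fall short, and at least 5 are ≥ 125.
Exactly 5 works: 5 values at 140 and 10 at 124 total 1940; lower one of the high values by 4 (still ≥ 125) to hit 1936.

5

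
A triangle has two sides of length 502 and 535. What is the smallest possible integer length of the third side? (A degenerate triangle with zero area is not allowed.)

The third side must exceed |502 − 535| = 33.
The smallest integer above 33 is 34.

34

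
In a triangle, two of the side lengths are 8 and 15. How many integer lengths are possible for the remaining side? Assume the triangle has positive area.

15

The triangle inequality gives |8 − 15| < c < 8 + 15, i.e. 7 < c < 23.
So c can be any integer from 8 to 22: 15 values.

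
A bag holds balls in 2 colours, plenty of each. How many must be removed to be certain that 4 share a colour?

7

You could draw 3 of every colour without reaching 4 of any — 6 in all.
One more forces 4 of some colour, so 6 + 1 = 7.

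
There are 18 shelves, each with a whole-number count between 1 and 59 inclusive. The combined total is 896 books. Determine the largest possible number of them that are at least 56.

15

If k of the values are ≥ 56, the total is ≥ 56k + 1(18 − k).
Setting 56k + 1(18 − k) ≤ 896 gives 55k ≤ 878, so k ≤ 15.
k = 15 is achieved by 15 values at 56 and 3 at 1, total 843; add 53 to one value (staying below 56) to reach 896.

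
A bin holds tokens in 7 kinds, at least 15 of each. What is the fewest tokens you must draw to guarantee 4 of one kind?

22

You could draw 3 of every kind without reaching 4 of any — 21 in all.
One more forces 4 of some kind, so 21 + 1 = 22.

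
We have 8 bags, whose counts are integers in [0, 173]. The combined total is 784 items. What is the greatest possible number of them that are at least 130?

With k values at 130 or above and the rest at least 0, the sum is at least 0 + 130k.
Since the sum is 784, we need 130k ≤ 784, i.e. k ≤ 6.
k = 6 is achieved by 6 values at 130 and 2 at 0, total 780; add 4 to one value (staying below 130) to reach 784.

6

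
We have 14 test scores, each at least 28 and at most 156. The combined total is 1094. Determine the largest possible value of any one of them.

156

To make one score as large as possible, make the other 13 as small as possible.
The other 13 contribute at least 13 × 28 = 364, leaving at most 1094 − 364 = 730.
But each score is capped at 156, so the maximum is 156.
Achievable: one at 156 and the other 13 totalling 938, which fits since 13 × 28 ≤ 938 ≤ 13 × 156.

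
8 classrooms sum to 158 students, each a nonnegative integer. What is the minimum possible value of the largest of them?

Some value must be at least ⌈158/8⌉ = 20, since 8 × 19 = 152 < 158.
Achievable: 6 of them at 20 and 2 at 19 total 158.

20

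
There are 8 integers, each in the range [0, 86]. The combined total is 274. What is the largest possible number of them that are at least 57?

4

If k of the values are ≥ 57, the total is ≥ 57k + 0(8 − k).
Setting 57k + 0(8 − k) ≤ 274 gives 57k ≤ 274, so k ≤ 4.
k = 4 is achieved by 4 values at 57 and 4 at 0, total 228; add 46 to one value (staying below 57) to reach 274.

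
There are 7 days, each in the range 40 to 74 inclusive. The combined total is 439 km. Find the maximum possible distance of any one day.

To make one day as large as possible, make the other 6 as small as possible.
The other 6 contribute at least 6 × 40 = 240, leaving at most 439 − 240 = 199.
But each day is capped at 74, so the maximum is 74.
Achievable: one at 74 and the other 6 totalling 365, which fits since 6 × 40 ≤ 365 ≤ 6 × 74.

74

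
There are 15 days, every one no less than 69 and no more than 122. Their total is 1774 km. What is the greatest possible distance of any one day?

Maximizing one value means minimizing the remaining 14.
The other 14 contribute at least 14 × 69 = 966, leaving at most 1774 − 966 = 808.
But each day is capped at 122, so the maximum is 122.
Achievable: one at 122 and the other 14 totalling 1652, which fits since 14 × 69 ≤ 1652 ≤ 14 × 122.

122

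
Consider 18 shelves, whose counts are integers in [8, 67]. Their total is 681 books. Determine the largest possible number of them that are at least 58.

10

With k values at 58 or above and the rest at least 8, the sum is at least 144 + 50k.
Since the sum is 681, we need 50k ≤ 537, i.e. k ≤ 10.
k = 10 is achieved by 10 values at 58 and 8 at 8, total 644; add 37 to one value (staying below 58) to reach 681.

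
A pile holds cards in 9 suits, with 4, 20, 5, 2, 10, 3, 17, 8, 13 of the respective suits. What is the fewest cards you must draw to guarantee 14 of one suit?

72

In the worst case you take as many as possible of each suit without reaching 14: 4 + 13 + 5 + 2 + 10 + 3 + 13 + 8 + 13 = 71.
The next one must give 14 of some suit, so 71 + 1 = 72.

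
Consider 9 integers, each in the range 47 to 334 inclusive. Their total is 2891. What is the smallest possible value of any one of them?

Minimizing one value means maximizing the remaining 8.
The other 8 contribute at most 8 × 334 = 2672, leaving at least 2891 − 2672 = 219.
Since 219 ≥ 47, this is achievable: one at 219 and 8 at 334.

219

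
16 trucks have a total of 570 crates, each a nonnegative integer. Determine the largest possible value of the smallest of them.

The average is 570/16 < 36, so some value is ≤ 35.
Equality holds with 6 values of 35 and 10 values of 36.

35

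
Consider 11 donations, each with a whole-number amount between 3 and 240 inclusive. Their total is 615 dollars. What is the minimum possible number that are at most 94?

Let j be the number exceeding 94. Then the total is ≥ 95·j + 3·(11 − j) = 33 + 92j.
So 92j ≤ 582 and j ≤ 6; hence at least 11 − 6 = 5 are ≤ 94.
Exactly 5 works: 5 values at 3 and 6 at 95 total 585; raise one of the low values by 30 (still ≤ 94) to hit 615.

5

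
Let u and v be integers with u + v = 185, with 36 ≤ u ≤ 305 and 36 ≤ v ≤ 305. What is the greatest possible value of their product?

8556

uv = u(185 − u) is maximized when u is as near 185/2 as the bounds allow.
Taking u = 92 and v = 93 (both in [36, 305]) gives uv = 8556.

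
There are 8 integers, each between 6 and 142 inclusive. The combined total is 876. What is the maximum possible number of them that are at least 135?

Suppose k of them are at least 135. Those contribute at least 135 each and the other 8 − k at least 6 each.
So the total is at least 135k + 6(8 − k) = 48 + 129k. This must be ≤ 876, giving k ≤ 6.
k = 6 is achieved by 6 values at 135 and 2 at 6, total 822; add 54 to one value (staying below 135) to reach 876.

6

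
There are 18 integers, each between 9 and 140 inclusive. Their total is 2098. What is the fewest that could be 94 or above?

Each value short of 94 is at most 93, costing at least 140 − 93 = 47 against the maximum total of 2520.
We can afford to lose at most 2520 − 2098 = 422, so at most ⌊422/47⌋ = 8 fall short, and at least 10 are ≥ 94.
Exactly 10 works: 10 values at 140 and 8 at 93 total 2144; lower one of the high values by 46 (still ≥ 94) to hit 2098.

10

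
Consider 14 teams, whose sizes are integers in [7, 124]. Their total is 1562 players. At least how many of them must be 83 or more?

Each value short of 83 is at most 82, costing at least 124 − 82 = 42 against the maximum total of 1736.
We can afford to lose at most 1736 − 1562 = 174, so at most ⌊174/42⌋ = 4 fall short, and at least 10 are ≥ 83.
Exactly 10 works: 10 values at 124 and 4 at 82 total 1568; lower one of the high values by 6 (still ≥ 83) to hit 1562.

10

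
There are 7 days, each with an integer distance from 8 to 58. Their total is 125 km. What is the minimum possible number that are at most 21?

3

Each value above 21 is at least 22, contributing at least 22 − 8 = 14 above the floor 8.
The sum exceeds the floor total 56 by 69, so at most ⌊69/14⌋ = 4 exceed 21, and at least 3 are ≤ 21.
Exactly 3 works: 3 values at 8 and 4 at 22 total 112; raise one of the low values by 13 (still ≤ 21) to hit 125.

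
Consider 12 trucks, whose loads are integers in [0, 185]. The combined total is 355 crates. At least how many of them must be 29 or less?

If only k of them are at most 29, the other 12 − k are at least 30, so the total is at least (12 − k)·30 + k·0.
This is ≤ 355, so (12 − k)·30 + 0k ≤ 355, which gives k ≥ 1.
Exactly 1 works: 1 value at 0 and 11 at 30 total 330; raise one of the low values by 25 (still ≤ 29) to hit 355.

1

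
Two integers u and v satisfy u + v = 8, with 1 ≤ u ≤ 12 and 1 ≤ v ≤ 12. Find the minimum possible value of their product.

Since u + v is fixed, pushing one of them to its bound minimizes the product.
The extreme feasible split is u = 1, v = 7, giving uv = 7.

7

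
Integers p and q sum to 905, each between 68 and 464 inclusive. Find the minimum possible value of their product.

For a fixed sum, pq is smallest when p and q are as far apart as possible.
The extreme feasible split is p = 441, q = 464, giving pq = 204624.

204624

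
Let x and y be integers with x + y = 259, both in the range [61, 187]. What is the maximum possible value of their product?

16770

For a fixed sum, the product xy is largest when x and y are as close as possible.
Taking x = 129 and y = 130 (both in [61, 187]) gives xy = 16770.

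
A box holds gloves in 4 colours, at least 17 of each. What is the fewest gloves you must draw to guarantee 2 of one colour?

5

In the worst case you draw 1 of each of the 4 colours: 4 × 1 = 4.
One more forces 2 of some colour, so 4 + 1 = 5.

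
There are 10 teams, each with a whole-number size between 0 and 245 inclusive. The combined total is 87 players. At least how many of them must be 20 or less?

6

Each value above 20 is at least 21, contributing at least 21 − 0 = 21 above the floor 0.
The sum exceeds the floor total 0 by 87, so at most ⌊87/21⌋ = 4 exceed 20, and at least 6 are ≤ 20.
Exactly 6 works: 6 values at 0 and 4 at 21 total 84; raise one of the low values by 3 (still ≤ 20) to hit 87.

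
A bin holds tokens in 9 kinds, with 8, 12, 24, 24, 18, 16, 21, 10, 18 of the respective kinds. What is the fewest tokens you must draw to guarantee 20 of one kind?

140

In the worst case you take as many as possible of each kind without reaching 20: 8 + 12 + 19 + 19 + 18 + 16 + 19 + 10 + 18 = 139.
The next one must give 20 of some kind, so 139 + 1 = 140.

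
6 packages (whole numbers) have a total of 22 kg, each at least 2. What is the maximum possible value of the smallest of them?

If every one of the 6 were at least 4, the total would be at least 6 × 4 = 24 > 22.
Equality holds with 2 values of 3 and 4 values of 4.

3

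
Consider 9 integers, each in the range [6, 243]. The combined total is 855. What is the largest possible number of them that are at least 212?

Suppose k of them are at least 212. Those contribute at least 212 each and the other 9 − k at least 6 each.
So the total is at least 212k + 6(9 − k) = 54 + 206k. This must be ≤ 855, giving k ≤ 3.
k = 3 is achieved by 3 values at 212 and 6 at 6, total 672; add 183 to one value (staying below 212) to reach 855.

3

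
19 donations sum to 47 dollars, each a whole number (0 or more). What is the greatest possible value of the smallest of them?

2

If every one of the 19 were at least 3, the total would be at least 19 × 3 = 57 > 47.
Taking 10 copies of 2 and 9 copies of 3 gives exactly 47, so 2 is attained.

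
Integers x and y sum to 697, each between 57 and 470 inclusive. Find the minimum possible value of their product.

Since x + y is fixed, pushing one of them to its bound minimizes the product.
The extreme feasible split is x = 227, y = 470, giving xy = 106690.

106690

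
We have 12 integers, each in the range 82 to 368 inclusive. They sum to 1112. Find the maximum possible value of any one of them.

210

Maximizing one value means minimizing the remaining 11.
The other 11 contribute at least 11 × 82 = 902, leaving at most 1112 − 902 = 210.
Since 210 ≤ 368, this is achievable: one at 210 and 11 at 82.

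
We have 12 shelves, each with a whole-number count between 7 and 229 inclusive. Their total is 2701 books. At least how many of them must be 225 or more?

If only k of them are at least 225, the other 12 − k are at most 224, so the total is at most k·229 + (12 − k)·224.
This must reach 2701, so k·229 + (12 − k)·224 ≥ 2701, giving k ≥ 3.
Exactly 3 works: 3 values at 229 and 9 at 224 total 2703; lower one of the high values by 2 (still ≥ 225) to hit 2701.

3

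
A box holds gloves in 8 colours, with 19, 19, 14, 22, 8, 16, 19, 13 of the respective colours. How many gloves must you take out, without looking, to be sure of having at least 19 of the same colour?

In the worst case you take as many as possible of each colour without reaching 19: 18 + 18 + 14 + 18 + 8 + 16 + 18 + 13 = 123.
The next one must give 19 of some colour, so 123 + 1 = 124.

124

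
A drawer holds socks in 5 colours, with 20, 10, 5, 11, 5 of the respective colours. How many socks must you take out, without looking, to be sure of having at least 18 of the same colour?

In the worst case you take as many as possible of each colour without reaching 18: 17 + 10 + 5 + 11 + 5 = 48.
The next one must give 18 of some colour, so 48 + 1 = 49.

49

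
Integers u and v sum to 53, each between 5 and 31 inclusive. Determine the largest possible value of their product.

For a fixed sum, the product uv is largest when u and v are as close as possible.
Taking u = 26 and v = 27 (both in [5, 31]) gives uv = 702.

702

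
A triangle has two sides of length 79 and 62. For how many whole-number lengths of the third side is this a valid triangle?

123

The triangle inequality gives |79 − 62| < c < 79 + 62, i.e. 17 < c < 141.
So c can be any integer from 18 to 140: 123 values.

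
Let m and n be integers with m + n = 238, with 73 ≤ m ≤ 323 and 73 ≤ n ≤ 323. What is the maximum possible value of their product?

mn = m(238 − m) is maximized when m is as near 238/2 as the bounds allow.
Taking m = 119 and n = 119 (both in [73, 323]) gives mn = 14161.

14161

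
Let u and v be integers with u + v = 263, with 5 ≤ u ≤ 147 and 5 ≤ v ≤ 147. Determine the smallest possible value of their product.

Since u + v is fixed, pushing one of them to its bound minimizes the product.
At the endpoint u = 116, v = 263 − 116 = 147, so uv = 116 × 147 = 17052.

17052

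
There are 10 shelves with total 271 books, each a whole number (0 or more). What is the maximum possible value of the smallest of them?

27

The average is 271/10 < 28, so some value is ≤ 27.
Achievable: 9 of them at 27 and 1 at 28 total 271.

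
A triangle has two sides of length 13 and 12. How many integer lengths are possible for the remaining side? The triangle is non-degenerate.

23

The triangle inequality gives |13 − 12| < c < 13 + 12, i.e. 1 < c < 25.
So c can be any integer from 2 to 24: 23 values.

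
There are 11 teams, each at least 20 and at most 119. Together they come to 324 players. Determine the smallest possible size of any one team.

Minimizing one value means maximizing the remaining 10.
The other 10 can take up 10 × 119 = 1190 ≥ 324 − 20, so one team can sit at its floor of 20.
Achievable: one at 20 and the other 10 totalling 304, which fits since 10 × 20 ≤ 304 ≤ 10 × 119.

20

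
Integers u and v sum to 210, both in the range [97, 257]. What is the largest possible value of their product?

For a fixed sum, the product uv is largest when u and v are as close as possible.
Taking u = 105 and v = 105 (both in [97, 257]) gives uv = 11025.

11025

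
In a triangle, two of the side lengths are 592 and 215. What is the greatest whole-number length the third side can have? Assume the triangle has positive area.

The third side must be less than 592 + 215 = 807.
The largest integer below 807 is 806.

806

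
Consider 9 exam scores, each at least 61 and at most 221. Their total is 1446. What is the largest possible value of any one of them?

Maximizing one value means minimizing the remaining 8.
The other 8 contribute at least 8 × 61 = 488, leaving at most 1446 − 488 = 958.
But each score is capped at 221, so the maximum is 221.
Achievable: one at 221 and the other 8 totalling 1225, which fits since 8 × 61 ≤ 1225 ≤ 8 × 221.

221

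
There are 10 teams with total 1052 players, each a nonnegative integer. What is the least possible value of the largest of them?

Some value must be at least ⌈1052/10⌉ = 106, since 10 × 105 = 1050 < 1052.
Achievable: 2 of them at 106 and 8 at 105 total 1052.

106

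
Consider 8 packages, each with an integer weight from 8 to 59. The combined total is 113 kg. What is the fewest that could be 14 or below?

1

If only k of them are at most 14, the other 8 − k are at least 15, so the total is at least (8 − k)·15 + k·8.
This is ≤ 113, so (8 − k)·15 + 8k ≤ 113, which gives k ≥ 1.
Exactly 1 works: 1 value at 8 and 7 at 15 total 113.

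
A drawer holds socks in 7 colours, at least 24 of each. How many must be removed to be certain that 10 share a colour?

64

You could draw 9 of every colour without reaching 10 of any — 63 in all.
One more forces 10 of some colour, so 63 + 1 = 64.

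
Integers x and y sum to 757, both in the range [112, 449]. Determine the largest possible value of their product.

xy = x(757 − x) is maximized when x is as near 757/2 as the bounds allow.
Taking x = 378 and y = 379 (both in [112, 449]) gives xy = 143262.

143262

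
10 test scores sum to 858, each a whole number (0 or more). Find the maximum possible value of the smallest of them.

The 10 values sum to 858, so their minimum is at most ⌊858/10⌋ = 85.
Taking 2 copies of 85 and 8 copies of 86 gives exactly 858, so 85 is attained.

85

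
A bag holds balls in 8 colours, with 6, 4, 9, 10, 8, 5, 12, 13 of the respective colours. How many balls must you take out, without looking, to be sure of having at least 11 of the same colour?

In the worst case you take as many as possible of each colour without reaching 11: 6 + 4 + 9 + 10 + 8 + 5 + 10 + 10 = 62.
The next one must give 11 of some colour, so 62 + 1 = 63.

63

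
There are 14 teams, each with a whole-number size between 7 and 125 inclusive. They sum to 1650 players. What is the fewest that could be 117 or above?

3

Each value short of 117 is at most 116, costing at least 125 − 116 = 9 against the maximum total of 1750.
We can afford to lose at most 1750 − 1650 = 100, so at most ⌊100/9⌋ = 11 fall short, and at least 3 are ≥ 117.
Exactly 3 works: 3 values at 125 and 11 at 116 total 1651; lower one of the high values by 1 (still ≥ 117) to hit 1650.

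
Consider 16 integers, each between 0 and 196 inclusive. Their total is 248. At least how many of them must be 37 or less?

Each value above 37 is at least 38, contributing at least 38 − 0 = 38 above the floor 0.
The sum exceeds the floor total 0 by 248, so at most ⌊248/38⌋ = 6 exceed 37, and at least 10 are ≤ 37.
Exactly 10 works: 10 values at 0 and 6 at 38 total 228; raise one of the low values by 20 (still ≤ 37) to hit 248.

10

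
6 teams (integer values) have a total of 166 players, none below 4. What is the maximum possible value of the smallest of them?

The 6 values sum to 166, so their minimum is at most ⌊166/6⌋ = 27.
Achievable: 2 of them at 27 and 4 at 28 total 166.

27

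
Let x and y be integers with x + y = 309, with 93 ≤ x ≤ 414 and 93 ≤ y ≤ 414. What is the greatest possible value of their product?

23870

With x + y fixed, xy peaks when the two are closest together.
Taking x = 154 and y = 155 (both in [93, 414]) gives xy = 23870.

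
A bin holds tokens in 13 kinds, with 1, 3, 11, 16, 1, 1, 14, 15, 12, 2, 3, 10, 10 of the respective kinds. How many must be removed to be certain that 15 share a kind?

97

In the worst case you take as many as possible of each kind without reaching 15: 1 + 3 + 11 + 14 + 1 + 1 + 14 + 14 + 12 + 2 + 3 + 10 + 10 = 96.
The next one must give 15 of some kind, so 96 + 1 = 97.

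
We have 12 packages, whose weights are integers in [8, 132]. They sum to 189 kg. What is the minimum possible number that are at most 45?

10

Each value above 45 is at least 46, contributing at least 46 − 8 = 38 above the floor 8.
The sum exceeds the floor total 96 by 93, so at most ⌊93/38⌋ = 2 exceed 45, and at least 10 are ≤ 45.
Exactly 10 works: 10 values at 8 and 2 at 46 total 172; raise one of the low values by 17 (still ≤ 45) to hit 189.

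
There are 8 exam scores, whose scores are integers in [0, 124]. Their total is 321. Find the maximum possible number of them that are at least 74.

4

Suppose k of them are at least 74. Those contribute at least 74 each and the other 8 − k at least 0 each.
So the total is at least 74k + 0(8 − k) = 0 + 74k. This must be ≤ 321, giving k ≤ 4.
k = 4 is achieved by 4 values at 74 and 4 at 0, total 296; add 25 to one value (staying below 74) to reach 321.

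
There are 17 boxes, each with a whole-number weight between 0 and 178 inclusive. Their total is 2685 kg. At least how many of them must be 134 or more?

10

Suppose at most 17 − j of them reach 134; then j values are ≤ 133 and the rest ≤ 178.
The total is then ≤ 133·j + 178·(17 − j) = 3026 − 45j. For this to be ≥ 2685 we need j ≤ 7, so at least 17 − 7 = 10 must reach 134.
Exactly 10 works: 10 values at 178 and 7 at 133 total 2711; lower one of the high values by 26 (still ≥ 134) to hit 2685.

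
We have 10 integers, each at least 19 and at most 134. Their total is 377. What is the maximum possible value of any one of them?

Maximizing one value means minimizing the remaining 9.
The other 9 contribute at least 9 × 19 = 171, leaving at most 377 − 171 = 206.
But each integer is capped at 134, so the maximum is 134.
Achievable: one at 134 and the other 9 totalling 243, which fits since 9 × 19 ≤ 243 ≤ 9 × 134.

134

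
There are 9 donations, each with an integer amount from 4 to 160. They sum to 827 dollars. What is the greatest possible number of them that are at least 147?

If k of the values are ≥ 147, the total is ≥ 147k + 4(9 − k).
Setting 147k + 4(9 − k) ≤ 827 gives 143k ≤ 791, so k ≤ 5.
k = 5 is achieved by 5 values at 147 and 4 at 4, total 751; add 76 to one value (staying below 147) to reach 827.

5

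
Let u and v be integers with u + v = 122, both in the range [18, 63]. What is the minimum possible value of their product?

For a fixed sum, uv is smallest when u and v are as far apart as possible.
The extreme feasible split is u = 59, v = 63, giving uv = 3717.

3717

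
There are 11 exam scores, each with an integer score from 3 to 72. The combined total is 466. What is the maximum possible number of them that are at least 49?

If k of the values are ≥ 49, the total is ≥ 49k + 3(11 − k).
Setting 49k + 3(11 − k) ≤ 466 gives 46k ≤ 433, so k ≤ 9.
k = 9 is achieved by 9 values at 49 and 2 at 3, total 447; add 19 to one value (staying below 49) to reach 466.

9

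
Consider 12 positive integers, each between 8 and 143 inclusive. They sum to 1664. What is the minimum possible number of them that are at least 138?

4

Each value short of 138 is at most 137, costing at least 143 − 137 = 6 against the maximum total of 1716.
We can afford to lose at most 1716 − 1664 = 52, so at most ⌊52/6⌋ = 8 fall short, and at least 4 are ≥ 138.
Exactly 4 works: 4 values at 143 and 8 at 137 total 1668; lower one of the high values by 4 (still ≥ 138) to hit 1664.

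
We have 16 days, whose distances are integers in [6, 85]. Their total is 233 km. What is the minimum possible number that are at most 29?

Let j be the number exceeding 29. Then the total is ≥ 30·j + 6·(16 − j) = 96 + 24j.
So 24j ≤ 137 and j ≤ 5; hence at least 16 − 5 = 11 are ≤ 29.
Exactly 11 works: 11 values at 6 and 5 at 30 total 216; raise one of the low values by 17 (still ≤ 29) to hit 233.

11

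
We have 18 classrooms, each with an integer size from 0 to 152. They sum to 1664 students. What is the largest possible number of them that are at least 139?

With k values at 139 or above and the rest at least 0, the sum is at least 0 + 139k.
Since the sum is 1664, we need 139k ≤ 1664, i.e. k ≤ 11.
k = 11 is achieved by 11 values at 139 and 7 at 0, total 1529; add 135 to one value (staying below 139) to reach 1664.

11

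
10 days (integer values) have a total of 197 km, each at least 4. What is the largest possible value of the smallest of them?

19

The average is 197/10 < 20, so some value is ≤ 19.
Equality holds with 3 values of 19 and 7 values of 20.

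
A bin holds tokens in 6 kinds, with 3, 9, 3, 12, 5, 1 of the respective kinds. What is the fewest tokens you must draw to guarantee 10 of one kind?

31

In the worst case you take as many as possible of each kind without reaching 10: 3 + 9 + 3 + 9 + 5 + 1 = 30.
The next one must give 10 of some kind, so 30 + 1 = 31.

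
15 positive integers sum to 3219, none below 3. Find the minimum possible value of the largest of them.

215

The average is 3219/15 > 214, so not all 15 can be 214 or less; the largest is ≥ 215.
Taking 6 copies of 214 and 9 copies of 215 gives exactly 3219, so 215 is attained.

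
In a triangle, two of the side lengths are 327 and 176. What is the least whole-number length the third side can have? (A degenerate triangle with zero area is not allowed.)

The third side must exceed |327 − 176| = 151.
The smallest integer above 151 is 152.

152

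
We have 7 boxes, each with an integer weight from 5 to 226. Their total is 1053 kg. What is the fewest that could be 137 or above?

2

Suppose at most 7 − j of them reach 137; then j values are ≤ 136 and the rest ≤ 226.
The total is then ≤ 136·j + 226·(7 − j) = 1582 − 90j. For this to be ≥ 1053 we need j ≤ 5, so at least 7 − 5 = 2 must reach 137.
Exactly 2 works: 2 values at 226 and 5 at 136 total 1132; lower one of the high values by 79 (still ≥ 137) to hit 1053.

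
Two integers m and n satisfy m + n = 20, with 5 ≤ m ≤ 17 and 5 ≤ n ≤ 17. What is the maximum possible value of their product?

100

mn = m(20 − m) is maximized when m is as near 20/2 as the bounds allow.
Taking m = 10 and n = 10 (both in [5, 17]) gives mn = 100.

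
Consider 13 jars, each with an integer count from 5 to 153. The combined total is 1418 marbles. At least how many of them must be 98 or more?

Suppose at most 13 − j of them reach 98; then j values are ≤ 97 and the rest ≤ 153.
The total is then ≤ 97·j + 153·(13 − j) = 1989 − 56j. For this to be ≥ 1418 we need j ≤ 10, so at least 13 − 10 = 3 must reach 98.
Exactly 3 works: 3 values at 153 and 10 at 97 total 1429; lower one of the high values by 11 (still ≥ 98) to hit 1418.

3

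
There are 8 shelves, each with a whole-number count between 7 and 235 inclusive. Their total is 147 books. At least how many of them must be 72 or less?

7

If only k of them are at most 72, the other 8 − k are at least 73, so the total is at least (8 − k)·73 + k·7.
This is ≤ 147, so (8 − k)·73 + 7k ≤ 147, which gives k ≥ 7.
Exactly 7 works: 7 values at 7 and 1 at 73 total 122; raise one of the low values by 25 (still ≤ 72) to hit 147.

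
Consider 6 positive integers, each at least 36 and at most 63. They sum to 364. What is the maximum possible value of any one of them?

63

Maximizing one value means minimizing the remaining 5.
The other 5 contribute at least 5 × 36 = 180, leaving at most 364 − 180 = 184.
But each integer is capped at 63, so the maximum is 63.
Achievable: one at 63 and the other 5 totalling 301, which fits since 5 × 36 ≤ 301 ≤ 5 × 63.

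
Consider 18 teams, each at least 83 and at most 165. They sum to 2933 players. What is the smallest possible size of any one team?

128

To make one team as small as possible, make the other 17 as large as possible.
The other 17 contribute at most 17 × 165 = 2805, leaving at least 2933 − 2805 = 128.
Since 128 ≥ 83, this is achievable: one at 128 and 17 at 165.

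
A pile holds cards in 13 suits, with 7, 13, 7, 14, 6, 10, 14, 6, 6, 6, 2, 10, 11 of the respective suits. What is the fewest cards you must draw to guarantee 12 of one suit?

105

In the worst case you take as many as possible of each suit without reaching 12: 7 + 11 + 7 + 11 + 6 + 10 + 11 + 6 + 6 + 6 + 2 + 10 + 11 = 104.
The next one must give 12 of some suit, so 104 + 1 = 105.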